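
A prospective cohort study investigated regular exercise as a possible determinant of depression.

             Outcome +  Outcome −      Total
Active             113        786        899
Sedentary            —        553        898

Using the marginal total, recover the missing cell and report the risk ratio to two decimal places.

0.33

The missing cell is in the unexposed row: 898 − 553 = 345.
So a = 113, b = 786, c = 345, d = 553.
RR = [a/(a+b)] / [c/(c+d)] = (113/899) / (345/898) = 0.12570/0.38419 = 0.32717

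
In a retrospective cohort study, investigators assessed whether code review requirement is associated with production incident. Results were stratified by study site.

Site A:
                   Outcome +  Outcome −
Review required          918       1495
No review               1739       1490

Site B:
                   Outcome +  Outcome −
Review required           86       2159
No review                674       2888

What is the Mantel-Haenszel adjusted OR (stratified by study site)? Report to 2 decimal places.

0.40

OR_MH = Σ(aᵢdᵢ/nᵢ) / Σ(bᵢcᵢ/nᵢ), where nᵢ is the stratum total.
Stratum 1 (Site A): n = 5642; a·d/n = 918·1490/5642 = 242.4353; b·c/n = 1495·1739/5642 = 460.7949
Stratum 2 (Site B): n = 5807; a·d/n = 86·2888/5807 = 42.7704; b·c/n = 2159·674/5807 = 250.5883
OR_MH = (242.4353 + 42.7704) / (460.7949 + 250.5883) = 285.2058 / 711.3832 = 0.40092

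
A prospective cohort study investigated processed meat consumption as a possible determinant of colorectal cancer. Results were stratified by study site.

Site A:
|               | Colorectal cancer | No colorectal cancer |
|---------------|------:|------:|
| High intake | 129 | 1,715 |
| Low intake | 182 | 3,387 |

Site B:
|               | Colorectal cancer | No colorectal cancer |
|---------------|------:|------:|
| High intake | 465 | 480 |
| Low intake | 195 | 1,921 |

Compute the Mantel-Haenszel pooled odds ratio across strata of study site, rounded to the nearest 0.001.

4.222

OR_MH = Σ(aᵢdᵢ/nᵢ) / Σ(bᵢcᵢ/nᵢ), where nᵢ is the stratum total.
Stratum 1 (Site A): n = 5413; a·d/n = 129·3387/5413 = 80.7173; b·c/n = 1715·182/5413 = 57.6630
Stratum 2 (Site B): n = 3061; a·d/n = 465·1921/3061 = 291.8213; b·c/n = 480·195/3061 = 30.5782
OR_MH = (80.7173 + 291.8213) / (57.6630 + 30.5782) = 372.5386 / 88.2413 = 4.22182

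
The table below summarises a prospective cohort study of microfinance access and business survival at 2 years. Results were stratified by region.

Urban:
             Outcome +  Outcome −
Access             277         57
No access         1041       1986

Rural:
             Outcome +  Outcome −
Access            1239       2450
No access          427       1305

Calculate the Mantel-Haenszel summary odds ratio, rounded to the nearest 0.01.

2.19

OR_MH = Σ(aᵢdᵢ/nᵢ) / Σ(bᵢcᵢ/nᵢ), where nᵢ is the stratum total.
Stratum 1 (Urban): n = 3361; a·d/n = 277·1986/3361 = 163.6781; b·c/n = 57·1041/3361 = 17.6546
Stratum 2 (Rural): n = 5421; a·d/n = 1239·1305/5421 = 298.2651; b·c/n = 2450·427/5421 = 192.9810
OR_MH = (163.6781 + 298.2651) / (17.6546 + 192.9810) = 461.9432 / 210.6356 = 2.19309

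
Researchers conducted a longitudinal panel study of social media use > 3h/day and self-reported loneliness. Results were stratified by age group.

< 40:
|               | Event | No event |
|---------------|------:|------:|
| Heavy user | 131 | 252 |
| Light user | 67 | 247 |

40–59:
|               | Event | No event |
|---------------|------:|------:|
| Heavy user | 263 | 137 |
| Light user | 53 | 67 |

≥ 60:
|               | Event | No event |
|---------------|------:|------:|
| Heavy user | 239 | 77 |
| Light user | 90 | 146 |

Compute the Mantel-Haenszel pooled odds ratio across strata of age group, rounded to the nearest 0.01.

2.83

OR_MH = Σ(aᵢdᵢ/nᵢ) / Σ(bᵢcᵢ/nᵢ), where nᵢ is the stratum total.
Stratum 1 (< 40): n = 697; a·d/n = 131·247/697 = 46.4232; b·c/n = 252·67/697 = 24.2238
Stratum 2 (40–59): n = 520; a·d/n = 263·67/520 = 33.8865; b·c/n = 137·53/520 = 13.9635
Stratum 3 (≥ 60): n = 552; a·d/n = 239·146/552 = 63.2138; b·c/n = 77·90/552 = 12.5543
OR_MH = (46.4232 + 33.8865 + 63.2138) / (24.2238 + 13.9635 + 12.5543) = 143.5235 / 50.7416 = 2.82852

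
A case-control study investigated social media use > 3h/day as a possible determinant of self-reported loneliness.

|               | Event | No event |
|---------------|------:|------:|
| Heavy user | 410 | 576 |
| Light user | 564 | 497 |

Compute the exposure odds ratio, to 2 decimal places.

Cells: a = 410, b = 576, c = 564, d = 497.
OR = (a·d)/(b·c) = (410 × 497) / (576 × 564) = 203770 / 324864 = 0.62725
Exposure is associated with lower odds of self-reported loneliness (OR = 0.63 < 1).

0.63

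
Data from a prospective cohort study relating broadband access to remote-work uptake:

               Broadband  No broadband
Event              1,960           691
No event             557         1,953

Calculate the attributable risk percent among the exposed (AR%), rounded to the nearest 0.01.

Reading the table with exposure as columns: a = 1960 (Broadband, case), b = 557 (Broadband, non-case), c = 691 (No broadband, case), d = 1953.
Risk in exposed = 1960/2517 = 0.77870; risk in unexposed = 691/2644 = 0.26135.
RR = 0.77870/0.26135 = 2.97959
AR% = (RR − 1)/RR × 100 = (2.97959 − 1)/2.97959 × 100 = 66.4383%

66.44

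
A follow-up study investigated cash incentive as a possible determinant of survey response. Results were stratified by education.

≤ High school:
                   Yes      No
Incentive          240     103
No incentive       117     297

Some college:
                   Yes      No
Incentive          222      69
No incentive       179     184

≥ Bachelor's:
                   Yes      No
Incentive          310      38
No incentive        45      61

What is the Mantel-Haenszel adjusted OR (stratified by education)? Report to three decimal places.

OR_MH = Σ(aᵢdᵢ/nᵢ) / Σ(bᵢcᵢ/nᵢ), where nᵢ is the stratum total.
Stratum 1 (≤ High school): n = 757; a·d/n = 240·297/757 = 94.1612; b·c/n = 103·117/757 = 15.9194
Stratum 2 (Some college): n = 654; a·d/n = 222·184/654 = 62.4587; b·c/n = 69·179/654 = 18.8853
Stratum 3 (≥ Bachelor's): n = 454; a·d/n = 310·61/454 = 41.6520; b·c/n = 38·45/454 = 3.7665
OR_MH = (94.1612 + 62.4587 + 41.6520) / (15.9194 + 18.8853 + 3.7665) = 198.2719 / 38.5713 = 5.14040

5.140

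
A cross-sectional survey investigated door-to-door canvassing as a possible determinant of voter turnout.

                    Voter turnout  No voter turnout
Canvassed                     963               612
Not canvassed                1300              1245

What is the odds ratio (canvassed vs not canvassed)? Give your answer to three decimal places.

1.507

Cells: a = 963, b = 612, c = 1300, d = 1245.
OR = (a·d)/(b·c) = (963 × 1245) / (612 × 1300) = 1198935 / 795600 = 1.50696
The odds of voter turnout are about 1.51 times as high in the canvassed group.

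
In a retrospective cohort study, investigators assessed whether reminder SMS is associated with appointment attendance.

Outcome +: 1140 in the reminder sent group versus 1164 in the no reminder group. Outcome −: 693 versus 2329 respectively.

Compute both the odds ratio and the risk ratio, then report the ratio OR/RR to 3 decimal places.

From the description: a = 1140, b = 693, c = 1164, d = 2329.
OR = (1140·2329)/(693·1164) = 2655060/806652 = 3.29146
Risk in exposed = 1140/1833 = 0.62193; risk in unexposed = 1164/3493 = 0.33324; RR = 1.86633
OR/RR = 3.29146 / 1.86633 = 1.76360
The outcome is not rare, so the OR lies further from 1 than the RR.

1.764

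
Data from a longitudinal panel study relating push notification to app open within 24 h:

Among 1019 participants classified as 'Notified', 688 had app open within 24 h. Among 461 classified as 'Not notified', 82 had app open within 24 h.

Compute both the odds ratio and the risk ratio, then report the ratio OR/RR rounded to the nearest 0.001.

2.531

From the description: a = 688, b = 331, c = 82, d = 379.
OR = (688·379)/(331·82) = 260752/27142 = 9.60696
Risk in exposed = 688/1019 = 0.67517; risk in unexposed = 82/461 = 0.17787; RR = 3.79578
OR/RR = 9.60696 / 3.79578 = 2.53096
The outcome is not rare, so the OR lies further from 1 than the RR.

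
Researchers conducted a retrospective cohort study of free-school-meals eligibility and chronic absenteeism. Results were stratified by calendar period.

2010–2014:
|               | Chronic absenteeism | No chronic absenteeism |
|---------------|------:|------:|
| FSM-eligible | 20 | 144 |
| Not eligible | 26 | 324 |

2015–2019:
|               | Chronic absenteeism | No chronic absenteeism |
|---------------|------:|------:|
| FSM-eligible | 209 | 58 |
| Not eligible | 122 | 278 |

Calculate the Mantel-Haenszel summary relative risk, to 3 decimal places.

2.432

RR_MH = Σ(aᵢ·n₀ᵢ/nᵢ) / Σ(cᵢ·n₁ᵢ/nᵢ), with n₁ᵢ = aᵢ+bᵢ (exposed), n₀ᵢ = cᵢ+dᵢ (unexposed), nᵢ = n₁ᵢ+n₀ᵢ.
Stratum 1 (2010–2014): n₁ = 164, n₀ = 350, n = 514; a·n₀/n = 20·350/514 = 13.6187; c·n₁/n = 26·164/514 = 8.2957
Stratum 2 (2015–2019): n₁ = 267, n₀ = 400, n = 667; a·n₀/n = 209·400/667 = 125.3373; c·n₁/n = 122·267/667 = 48.8366
RR_MH = (13.6187 + 125.3373) / (8.2957 + 48.8366) = 138.9560 / 57.1323 = 2.43218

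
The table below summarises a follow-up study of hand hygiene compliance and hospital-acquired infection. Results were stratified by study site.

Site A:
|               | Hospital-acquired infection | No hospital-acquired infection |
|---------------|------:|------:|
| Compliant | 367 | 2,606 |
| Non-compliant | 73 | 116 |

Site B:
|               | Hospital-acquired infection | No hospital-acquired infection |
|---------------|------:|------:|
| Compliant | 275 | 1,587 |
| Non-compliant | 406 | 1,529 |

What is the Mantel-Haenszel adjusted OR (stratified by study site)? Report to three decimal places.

0.540

OR_MH = Σ(aᵢdᵢ/nᵢ) / Σ(bᵢcᵢ/nᵢ), where nᵢ is the stratum total.
Stratum 1 (Site A): n = 3162; a·d/n = 367·116/3162 = 13.4636; b·c/n = 2606·73/3162 = 60.1638
Stratum 2 (Site B): n = 3797; a·d/n = 275·1529/3797 = 110.7387; b·c/n = 1587·406/3797 = 169.6924
OR_MH = (13.4636 + 110.7387) / (60.1638 + 169.6924) = 124.2024 / 229.8562 = 0.54035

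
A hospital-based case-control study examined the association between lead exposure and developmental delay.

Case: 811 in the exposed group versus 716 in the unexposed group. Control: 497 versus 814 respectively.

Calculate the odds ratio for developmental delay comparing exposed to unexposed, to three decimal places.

1.855

From the description: a = 811, b = 497, c = 716, d = 814.
OR = (a·d)/(b·c) = (811 × 814) / (497 × 716) = 660154 / 355852 = 1.85514
The odds of developmental delay are about 1.86 times as high in the exposed group.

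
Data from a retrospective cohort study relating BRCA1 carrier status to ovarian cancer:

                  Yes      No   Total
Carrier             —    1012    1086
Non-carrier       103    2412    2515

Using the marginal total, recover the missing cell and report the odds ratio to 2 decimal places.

The missing cell is in the exposed row: 1086 − 1012 = 74.
So a = 74, b = 1012, c = 103, d = 2412.
OR = (a·d)/(b·c) = (74 × 2412) / (1012 × 103) = 178488 / 104236 = 1.71235

1.71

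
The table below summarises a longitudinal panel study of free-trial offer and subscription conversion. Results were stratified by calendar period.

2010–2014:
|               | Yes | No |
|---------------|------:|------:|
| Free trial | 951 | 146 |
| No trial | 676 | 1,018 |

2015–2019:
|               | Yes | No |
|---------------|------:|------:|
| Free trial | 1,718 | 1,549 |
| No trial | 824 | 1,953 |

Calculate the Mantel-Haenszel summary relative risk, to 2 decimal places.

1.92

RR_MH = Σ(aᵢ·n₀ᵢ/nᵢ) / Σ(cᵢ·n₁ᵢ/nᵢ), with n₁ᵢ = aᵢ+bᵢ (exposed), n₀ᵢ = cᵢ+dᵢ (unexposed), nᵢ = n₁ᵢ+n₀ᵢ.
Stratum 1 (2010–2014): n₁ = 1097, n₀ = 1694, n = 2791; a·n₀/n = 951·1694/2791 = 577.2103; c·n₁/n = 676·1097/2791 = 265.7012
Stratum 2 (2015–2019): n₁ = 3267, n₀ = 2777, n = 6044; a·n₀/n = 1718·2777/6044 = 789.3590; c·n₁/n = 824·3267/6044 = 445.4017
RR_MH = (577.2103 + 789.3590) / (265.7012 + 445.4017) = 1366.5694 / 711.1029 = 1.92176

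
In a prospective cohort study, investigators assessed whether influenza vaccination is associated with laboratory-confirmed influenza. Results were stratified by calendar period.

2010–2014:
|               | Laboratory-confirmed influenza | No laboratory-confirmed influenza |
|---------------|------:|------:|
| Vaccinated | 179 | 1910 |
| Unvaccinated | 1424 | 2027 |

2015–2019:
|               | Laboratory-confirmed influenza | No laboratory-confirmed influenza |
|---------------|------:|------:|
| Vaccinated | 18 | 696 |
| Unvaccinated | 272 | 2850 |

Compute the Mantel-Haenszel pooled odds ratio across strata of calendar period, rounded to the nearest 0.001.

0.146

OR_MH = Σ(aᵢdᵢ/nᵢ) / Σ(bᵢcᵢ/nᵢ), where nᵢ is the stratum total.
Stratum 1 (2010–2014): n = 5540; a·d/n = 179·2027/5540 = 65.4933; b·c/n = 1910·1424/5540 = 490.9458
Stratum 2 (2015–2019): n = 3836; a·d/n = 18·2850/3836 = 13.3733; b·c/n = 696·272/3836 = 49.3514
OR_MH = (65.4933 + 13.3733) / (490.9458 + 49.3514) = 78.8666 / 540.2973 = 0.14597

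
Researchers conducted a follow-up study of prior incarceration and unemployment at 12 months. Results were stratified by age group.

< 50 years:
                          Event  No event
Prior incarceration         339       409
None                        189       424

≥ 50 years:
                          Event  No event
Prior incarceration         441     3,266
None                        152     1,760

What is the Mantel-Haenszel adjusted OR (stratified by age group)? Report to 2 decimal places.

1.68

OR_MH = Σ(aᵢdᵢ/nᵢ) / Σ(bᵢcᵢ/nᵢ), where nᵢ is the stratum total.
Stratum 1 (< 50 years): n = 1361; a·d/n = 339·424/1361 = 105.6106; b·c/n = 409·189/1361 = 56.7972
Stratum 2 (≥ 50 years): n = 5619; a·d/n = 441·1760/5619 = 138.1313; b·c/n = 3266·152/5619 = 88.3488
OR_MH = (105.6106 + 138.1313) / (56.7972 + 88.3488) = 243.7419 / 145.1460 = 1.67929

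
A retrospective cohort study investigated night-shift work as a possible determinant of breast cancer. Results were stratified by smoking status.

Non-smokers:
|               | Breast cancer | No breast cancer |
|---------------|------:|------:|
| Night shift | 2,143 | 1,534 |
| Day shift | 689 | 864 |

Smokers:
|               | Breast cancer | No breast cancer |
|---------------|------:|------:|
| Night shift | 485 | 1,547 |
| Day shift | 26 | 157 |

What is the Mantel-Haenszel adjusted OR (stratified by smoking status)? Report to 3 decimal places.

1.763

OR_MH = Σ(aᵢdᵢ/nᵢ) / Σ(bᵢcᵢ/nᵢ), where nᵢ is the stratum total.
Stratum 1 (Non-smokers): n = 5230; a·d/n = 2143·864/5230 = 354.0252; b·c/n = 1534·689/5230 = 202.0891
Stratum 2 (Smokers): n = 2215; a·d/n = 485·157/2215 = 34.3770; b·c/n = 1547·26/2215 = 18.1589
OR_MH = (354.0252 + 34.3770) / (202.0891 + 18.1589) = 388.4022 / 220.2480 = 1.76348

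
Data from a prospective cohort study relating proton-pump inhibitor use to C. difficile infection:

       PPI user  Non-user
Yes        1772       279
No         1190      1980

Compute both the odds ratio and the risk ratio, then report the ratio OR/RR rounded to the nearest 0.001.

2.182

Reading the table with exposure as columns: a = 1772 (PPI user, case), b = 1190 (PPI user, non-case), c = 279 (Non-user, case), d = 1980.
OR = (1772·1980)/(1190·279) = 3508560/332010 = 10.56763
Risk in exposed = 1772/2962 = 0.59824; risk in unexposed = 279/2259 = 0.12351; RR = 4.84385
OR/RR = 10.56763 / 4.84385 = 2.18166
The outcome is not rare, so the OR lies further from 1 than the RR.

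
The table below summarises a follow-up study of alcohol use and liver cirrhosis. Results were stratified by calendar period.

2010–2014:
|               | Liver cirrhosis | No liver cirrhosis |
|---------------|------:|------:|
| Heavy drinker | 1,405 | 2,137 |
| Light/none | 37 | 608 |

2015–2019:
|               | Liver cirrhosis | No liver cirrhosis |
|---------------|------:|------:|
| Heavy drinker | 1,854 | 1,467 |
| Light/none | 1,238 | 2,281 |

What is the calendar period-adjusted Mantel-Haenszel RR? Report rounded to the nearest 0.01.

1.85

RR_MH = Σ(aᵢ·n₀ᵢ/nᵢ) / Σ(cᵢ·n₁ᵢ/nᵢ), with n₁ᵢ = aᵢ+bᵢ (exposed), n₀ᵢ = cᵢ+dᵢ (unexposed), nᵢ = n₁ᵢ+n₀ᵢ.
Stratum 1 (2010–2014): n₁ = 3542, n₀ = 645, n = 4187; a·n₀/n = 1405·645/4187 = 216.4378; c·n₁/n = 37·3542/4187 = 31.3002
Stratum 2 (2015–2019): n₁ = 3321, n₀ = 3519, n = 6840; a·n₀/n = 1854·3519/6840 = 953.8342; c·n₁/n = 1238·3321/6840 = 601.0816
RR_MH = (216.4378 + 953.8342) / (31.3002 + 601.0816) = 1170.2720 / 632.3818 = 1.85058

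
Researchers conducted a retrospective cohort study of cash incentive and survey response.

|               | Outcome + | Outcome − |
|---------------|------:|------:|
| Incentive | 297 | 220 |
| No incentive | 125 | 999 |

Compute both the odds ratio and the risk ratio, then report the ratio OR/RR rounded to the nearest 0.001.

Cells: a = 297, b = 220, c = 125, d = 999.
OR = (297·999)/(220·125) = 296703/27500 = 10.78920
Risk in exposed = 297/517 = 0.57447; risk in unexposed = 125/1124 = 0.11121; RR = 5.16562
OR/RR = 10.78920 / 5.16562 = 2.08866
The outcome is not rare, so the OR lies further from 1 than the RR.

2.089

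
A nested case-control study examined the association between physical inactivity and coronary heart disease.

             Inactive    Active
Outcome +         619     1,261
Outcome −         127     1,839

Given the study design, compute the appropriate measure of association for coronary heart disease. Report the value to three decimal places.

7.108

Reading the table with exposure as columns: a = 619 (Inactive, case), b = 127 (Inactive, non-case), c = 1261 (Active, case), d = 1839.
This is a nested case-control study: participants were sampled on outcome status, so risks in the source population cannot be estimated directly — relative risk is not valid here. The odds ratio is the appropriate measure.
OR = (a·d)/(b·c) = (619 × 1839) / (127 × 1261) = 1138341 / 160147 = 7.10810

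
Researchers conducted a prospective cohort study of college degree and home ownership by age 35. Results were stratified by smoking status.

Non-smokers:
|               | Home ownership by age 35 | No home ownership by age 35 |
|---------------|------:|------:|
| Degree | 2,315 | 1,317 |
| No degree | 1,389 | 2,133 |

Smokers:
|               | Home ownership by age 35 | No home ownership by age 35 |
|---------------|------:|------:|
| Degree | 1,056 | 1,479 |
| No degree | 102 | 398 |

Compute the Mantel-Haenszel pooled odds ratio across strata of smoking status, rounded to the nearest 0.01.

OR_MH = Σ(aᵢdᵢ/nᵢ) / Σ(bᵢcᵢ/nᵢ), where nᵢ is the stratum total.
Stratum 1 (Non-smokers): n = 7154; a·d/n = 2315·2133/7154 = 690.2285; b·c/n = 1317·1389/7154 = 255.7049
Stratum 2 (Smokers): n = 3035; a·d/n = 1056·398/3035 = 138.4804; b·c/n = 1479·102/3035 = 49.7061
OR_MH = (690.2285 + 138.4804) / (255.7049 + 49.7061) = 828.7089 / 305.4110 = 2.71342

2.71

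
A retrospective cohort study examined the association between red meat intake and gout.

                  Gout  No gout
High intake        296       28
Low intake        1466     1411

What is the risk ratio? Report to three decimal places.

Cells: a = 296, b = 28, c = 1466, d = 1411.
Risk in exposed = 296/324 = 0.91358; risk in unexposed = 1466/2877 = 0.50956.
RR = 0.91358 / 0.50956 = 1.79289
The risk among the exposed is 1.79 times that among the unexposed.

1.793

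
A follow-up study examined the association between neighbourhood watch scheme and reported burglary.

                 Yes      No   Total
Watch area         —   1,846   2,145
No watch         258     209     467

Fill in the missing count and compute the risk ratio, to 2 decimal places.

The missing cell is in the exposed row: 2145 − 1846 = 299.
So a = 299, b = 1846, c = 258, d = 209.
RR = [a/(a+b)] / [c/(c+d)] = (299/2145) / (258/467) = 0.13939/0.55246 = 0.25231

0.25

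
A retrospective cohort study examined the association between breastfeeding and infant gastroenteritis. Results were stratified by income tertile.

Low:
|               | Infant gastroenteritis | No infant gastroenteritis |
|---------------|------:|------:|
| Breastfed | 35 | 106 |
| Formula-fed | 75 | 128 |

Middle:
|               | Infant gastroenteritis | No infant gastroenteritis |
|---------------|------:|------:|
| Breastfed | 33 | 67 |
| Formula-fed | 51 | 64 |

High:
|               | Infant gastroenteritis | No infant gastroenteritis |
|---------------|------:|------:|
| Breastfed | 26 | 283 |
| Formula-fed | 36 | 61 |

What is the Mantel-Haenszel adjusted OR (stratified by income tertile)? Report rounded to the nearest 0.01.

OR_MH = Σ(aᵢdᵢ/nᵢ) / Σ(bᵢcᵢ/nᵢ), where nᵢ is the stratum total.
Stratum 1 (Low): n = 344; a·d/n = 35·128/344 = 13.0233; b·c/n = 106·75/344 = 23.1105
Stratum 2 (Middle): n = 215; a·d/n = 33·64/215 = 9.8233; b·c/n = 67·51/215 = 15.8930
Stratum 3 (High): n = 406; a·d/n = 26·61/406 = 3.9064; b·c/n = 283·36/406 = 25.0936
OR_MH = (13.0233 + 9.8233 + 3.9064) / (23.1105 + 15.8930 + 25.0936) = 26.7529 / 64.0971 = 0.41738

0.42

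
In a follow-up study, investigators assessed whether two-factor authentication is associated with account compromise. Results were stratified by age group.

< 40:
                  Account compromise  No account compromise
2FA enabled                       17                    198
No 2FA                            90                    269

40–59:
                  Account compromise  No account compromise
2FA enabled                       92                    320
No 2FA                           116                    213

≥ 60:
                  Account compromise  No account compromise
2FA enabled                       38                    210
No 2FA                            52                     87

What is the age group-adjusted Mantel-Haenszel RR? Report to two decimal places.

RR_MH = Σ(aᵢ·n₀ᵢ/nᵢ) / Σ(cᵢ·n₁ᵢ/nᵢ), with n₁ᵢ = aᵢ+bᵢ (exposed), n₀ᵢ = cᵢ+dᵢ (unexposed), nᵢ = n₁ᵢ+n₀ᵢ.
Stratum 1 (< 40): n₁ = 215, n₀ = 359, n = 574; a·n₀/n = 17·359/574 = 10.6324; c·n₁/n = 90·215/574 = 33.7108
Stratum 2 (40–59): n₁ = 412, n₀ = 329, n = 741; a·n₀/n = 92·329/741 = 40.8475; c·n₁/n = 116·412/741 = 64.4966
Stratum 3 (≥ 60): n₁ = 248, n₀ = 139, n = 387; a·n₀/n = 38·139/387 = 13.6486; c·n₁/n = 52·248/387 = 33.3230
RR_MH = (10.6324 + 40.8475 + 13.6486) / (33.7108 + 64.4966 + 33.3230) = 65.1285 / 131.5304 = 0.49516

0.50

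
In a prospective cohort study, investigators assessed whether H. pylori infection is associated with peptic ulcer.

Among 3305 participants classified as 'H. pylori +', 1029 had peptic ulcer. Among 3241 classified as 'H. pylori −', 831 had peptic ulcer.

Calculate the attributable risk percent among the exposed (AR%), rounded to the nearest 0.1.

From the description: a = 1029, b = 2276, c = 831, d = 2410.
Risk in exposed = 1029/3305 = 0.31135; risk in unexposed = 831/3241 = 0.25640.
RR = 0.31135/0.25640 = 1.21429
AR% = (RR − 1)/RR × 100 = (1.21429 − 1)/1.21429 × 100 = 17.6473%

17.6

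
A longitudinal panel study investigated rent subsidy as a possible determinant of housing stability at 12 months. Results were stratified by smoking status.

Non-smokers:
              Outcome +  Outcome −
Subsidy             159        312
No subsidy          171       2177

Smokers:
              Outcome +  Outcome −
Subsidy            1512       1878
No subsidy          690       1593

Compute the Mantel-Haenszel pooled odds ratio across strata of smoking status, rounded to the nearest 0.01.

2.21

OR_MH = Σ(aᵢdᵢ/nᵢ) / Σ(bᵢcᵢ/nᵢ), where nᵢ is the stratum total.
Stratum 1 (Non-smokers): n = 2819; a·d/n = 159·2177/2819 = 122.7893; b·c/n = 312·171/2819 = 18.9259
Stratum 2 (Smokers): n = 5673; a·d/n = 1512·1593/5673 = 424.5754; b·c/n = 1878·690/5673 = 228.4188
OR_MH = (122.7893 + 424.5754) / (18.9259 + 228.4188) = 547.3646 / 247.3447 = 2.21296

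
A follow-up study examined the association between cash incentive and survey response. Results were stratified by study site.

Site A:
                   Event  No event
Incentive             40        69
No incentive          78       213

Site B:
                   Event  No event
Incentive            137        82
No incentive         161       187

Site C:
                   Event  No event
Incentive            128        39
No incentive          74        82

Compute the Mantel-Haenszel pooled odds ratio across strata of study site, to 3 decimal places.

OR_MH = Σ(aᵢdᵢ/nᵢ) / Σ(bᵢcᵢ/nᵢ), where nᵢ is the stratum total.
Stratum 1 (Site A): n = 400; a·d/n = 40·213/400 = 21.3000; b·c/n = 69·78/400 = 13.4550
Stratum 2 (Site B): n = 567; a·d/n = 137·187/567 = 45.1834; b·c/n = 82·161/567 = 23.2840
Stratum 3 (Site C): n = 323; a·d/n = 128·82/323 = 32.4954; b·c/n = 39·74/323 = 8.9350
OR_MH = (21.3000 + 45.1834 + 32.4954) / (13.4550 + 23.2840 + 8.9350) = 98.9788 / 45.6739 = 2.16707

2.167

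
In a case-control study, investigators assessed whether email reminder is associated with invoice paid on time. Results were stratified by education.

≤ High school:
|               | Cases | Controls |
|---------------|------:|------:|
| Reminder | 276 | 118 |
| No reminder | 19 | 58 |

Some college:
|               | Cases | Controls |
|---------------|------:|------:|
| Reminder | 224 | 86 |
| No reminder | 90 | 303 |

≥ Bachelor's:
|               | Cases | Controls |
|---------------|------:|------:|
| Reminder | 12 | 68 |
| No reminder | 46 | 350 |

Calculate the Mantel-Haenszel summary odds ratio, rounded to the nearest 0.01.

OR_MH = Σ(aᵢdᵢ/nᵢ) / Σ(bᵢcᵢ/nᵢ), where nᵢ is the stratum total.
Stratum 1 (≤ High school): n = 471; a·d/n = 276·58/471 = 33.9873; b·c/n = 118·19/471 = 4.7601
Stratum 2 (Some college): n = 703; a·d/n = 224·303/703 = 96.5462; b·c/n = 86·90/703 = 11.0100
Stratum 3 (≥ Bachelor's): n = 476; a·d/n = 12·350/476 = 8.8235; b·c/n = 68·46/476 = 6.5714
OR_MH = (33.9873 + 96.5462 + 8.8235) / (4.7601 + 11.0100 + 6.5714) = 139.3570 / 22.3415 = 6.23759

6.24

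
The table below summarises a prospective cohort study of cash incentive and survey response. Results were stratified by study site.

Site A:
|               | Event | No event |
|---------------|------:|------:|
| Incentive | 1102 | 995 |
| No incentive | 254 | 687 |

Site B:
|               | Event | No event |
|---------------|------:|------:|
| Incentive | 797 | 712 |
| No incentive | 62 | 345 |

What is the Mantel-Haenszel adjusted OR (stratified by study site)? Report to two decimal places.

OR_MH = Σ(aᵢdᵢ/nᵢ) / Σ(bᵢcᵢ/nᵢ), where nᵢ is the stratum total.
Stratum 1 (Site A): n = 3038; a·d/n = 1102·687/3038 = 249.2014; b·c/n = 995·254/3038 = 83.1896
Stratum 2 (Site B): n = 1916; a·d/n = 797·345/1916 = 143.5099; b·c/n = 712·62/1916 = 23.0397
OR_MH = (249.2014 + 143.5099) / (83.1896 + 23.0397) = 392.7114 / 106.2293 = 3.69683

3.70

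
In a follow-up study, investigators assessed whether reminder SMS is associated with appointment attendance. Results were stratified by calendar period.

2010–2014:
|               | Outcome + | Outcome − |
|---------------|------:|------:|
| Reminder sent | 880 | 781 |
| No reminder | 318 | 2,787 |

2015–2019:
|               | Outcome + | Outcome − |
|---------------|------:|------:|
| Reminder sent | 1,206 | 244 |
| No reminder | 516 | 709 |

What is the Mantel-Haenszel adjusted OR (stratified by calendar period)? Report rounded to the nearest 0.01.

8.41

OR_MH = Σ(aᵢdᵢ/nᵢ) / Σ(bᵢcᵢ/nᵢ), where nᵢ is the stratum total.
Stratum 1 (2010–2014): n = 4766; a·d/n = 880·2787/4766 = 514.5950; b·c/n = 781·318/4766 = 52.1104
Stratum 2 (2015–2019): n = 2675; a·d/n = 1206·709/2675 = 319.6464; b·c/n = 244·516/2675 = 47.0669
OR_MH = (514.5950 + 319.6464) / (52.1104 + 47.0669) = 834.2414 / 99.1773 = 8.41162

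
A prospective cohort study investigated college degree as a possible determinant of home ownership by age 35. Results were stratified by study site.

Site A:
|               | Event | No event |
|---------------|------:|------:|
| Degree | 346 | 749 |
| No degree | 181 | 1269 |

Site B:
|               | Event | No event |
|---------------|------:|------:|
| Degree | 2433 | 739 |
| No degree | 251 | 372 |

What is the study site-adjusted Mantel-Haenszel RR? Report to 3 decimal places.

2.074

RR_MH = Σ(aᵢ·n₀ᵢ/nᵢ) / Σ(cᵢ·n₁ᵢ/nᵢ), with n₁ᵢ = aᵢ+bᵢ (exposed), n₀ᵢ = cᵢ+dᵢ (unexposed), nᵢ = n₁ᵢ+n₀ᵢ.
Stratum 1 (Site A): n₁ = 1095, n₀ = 1450, n = 2545; a·n₀/n = 346·1450/2545 = 197.1316; c·n₁/n = 181·1095/2545 = 77.8762
Stratum 2 (Site B): n₁ = 3172, n₀ = 623, n = 3795; a·n₀/n = 2433·623/3795 = 399.4095; c·n₁/n = 251·3172/3795 = 209.7950
RR_MH = (197.1316 + 399.4095) / (77.8762 + 209.7950) = 596.5411 / 287.6712 = 2.07369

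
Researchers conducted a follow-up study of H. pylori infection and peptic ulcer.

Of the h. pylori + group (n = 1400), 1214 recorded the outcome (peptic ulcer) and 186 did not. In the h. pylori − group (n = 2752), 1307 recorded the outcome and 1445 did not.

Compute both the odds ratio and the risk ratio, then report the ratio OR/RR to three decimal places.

3.952

From the description: a = 1214, b = 186, c = 1307, d = 1445.
OR = (1214·1445)/(186·1307) = 1754230/243102 = 7.21602
Risk in exposed = 1214/1400 = 0.86714; risk in unexposed = 1307/2752 = 0.47493; RR = 1.82584
OR/RR = 7.21602 / 1.82584 = 3.95216
The outcome is not rare, so the OR lies further from 1 than the RR.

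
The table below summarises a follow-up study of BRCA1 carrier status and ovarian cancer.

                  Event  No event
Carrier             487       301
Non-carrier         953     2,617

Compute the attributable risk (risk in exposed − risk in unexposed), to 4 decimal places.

Cells: a = 487, b = 301, c = 953, d = 2617.
Risk in exposed = 487/788 = 0.618020; risk in unexposed = 953/3570 = 0.266947.
Risk difference = 0.618020 − 0.266947 = 0.351074

0.3511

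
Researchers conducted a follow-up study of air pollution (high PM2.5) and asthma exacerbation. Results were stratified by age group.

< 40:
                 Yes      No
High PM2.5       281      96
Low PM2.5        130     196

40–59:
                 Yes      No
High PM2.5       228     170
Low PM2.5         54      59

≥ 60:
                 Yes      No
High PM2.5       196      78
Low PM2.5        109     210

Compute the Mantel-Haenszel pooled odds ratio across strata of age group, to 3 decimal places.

OR_MH = Σ(aᵢdᵢ/nᵢ) / Σ(bᵢcᵢ/nᵢ), where nᵢ is the stratum total.
Stratum 1 (< 40): n = 703; a·d/n = 281·196/703 = 78.3442; b·c/n = 96·130/703 = 17.7525
Stratum 2 (40–59): n = 511; a·d/n = 228·59/511 = 26.3249; b·c/n = 170·54/511 = 17.9648
Stratum 3 (≥ 60): n = 593; a·d/n = 196·210/593 = 69.4098; b·c/n = 78·109/593 = 14.3373
OR_MH = (78.3442 + 26.3249 + 69.4098) / (17.7525 + 17.9648 + 14.3373) = 174.0789 / 50.0545 = 3.47778

3.478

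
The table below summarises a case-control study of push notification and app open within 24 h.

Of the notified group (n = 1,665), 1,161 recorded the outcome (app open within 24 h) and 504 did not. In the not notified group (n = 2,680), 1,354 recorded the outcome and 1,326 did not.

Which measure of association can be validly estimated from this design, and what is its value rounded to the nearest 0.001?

2.256

From the description: a = 1161, b = 504, c = 1354, d = 1326.
This is a case-control study: participants were sampled on outcome status, so risks in the source population cannot be estimated directly — relative risk is not valid here. The odds ratio is the appropriate measure.
OR = (a·d)/(b·c) = (1161 × 1326) / (504 × 1354) = 1539486 / 682416 = 2.25593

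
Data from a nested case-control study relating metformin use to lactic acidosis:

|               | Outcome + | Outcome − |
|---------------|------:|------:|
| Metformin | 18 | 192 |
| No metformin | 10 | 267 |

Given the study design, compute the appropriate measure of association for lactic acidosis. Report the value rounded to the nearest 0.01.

Cells: a = 18, b = 192, c = 10, d = 267.
This is a nested case-control study: participants were sampled on outcome status, so risks in the source population cannot be estimated directly — relative risk is not valid here. The odds ratio is the appropriate measure.
OR = (a·d)/(b·c) = (18 × 267) / (192 × 10) = 4806 / 1920 = 2.50312

2.50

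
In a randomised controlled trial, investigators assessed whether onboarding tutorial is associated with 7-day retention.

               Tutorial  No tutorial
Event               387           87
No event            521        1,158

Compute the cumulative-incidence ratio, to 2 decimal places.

6.10

Reading the table with exposure as columns: a = 387 (Tutorial, case), b = 521 (Tutorial, non-case), c = 87 (No tutorial, case), d = 1158.
Risk in exposed = 387/908 = 0.42621; risk in unexposed = 87/1245 = 0.06988.
RR = 0.42621 / 0.06988 = 6.09923
The risk among the exposed is 6.10 times that among the unexposed.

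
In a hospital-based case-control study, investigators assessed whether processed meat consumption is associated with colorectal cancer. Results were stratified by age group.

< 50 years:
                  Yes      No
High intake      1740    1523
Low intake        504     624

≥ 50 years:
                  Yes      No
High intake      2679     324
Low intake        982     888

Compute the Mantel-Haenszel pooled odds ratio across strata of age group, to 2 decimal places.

3.06

OR_MH = Σ(aᵢdᵢ/nᵢ) / Σ(bᵢcᵢ/nᵢ), where nᵢ is the stratum total.
Stratum 1 (< 50 years): n = 4391; a·d/n = 1740·624/4391 = 247.2694; b·c/n = 1523·504/4391 = 174.8103
Stratum 2 (≥ 50 years): n = 4873; a·d/n = 2679·888/4873 = 488.1904; b·c/n = 324·982/4873 = 65.2920
OR_MH = (247.2694 + 488.1904) / (174.8103 + 65.2920) = 735.4599 / 240.1023 = 3.06311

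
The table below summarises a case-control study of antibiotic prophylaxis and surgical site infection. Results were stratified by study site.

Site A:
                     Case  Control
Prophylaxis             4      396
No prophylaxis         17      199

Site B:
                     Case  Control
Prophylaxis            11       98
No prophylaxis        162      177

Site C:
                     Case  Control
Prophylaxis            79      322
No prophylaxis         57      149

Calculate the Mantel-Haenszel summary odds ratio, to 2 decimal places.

OR_MH = Σ(aᵢdᵢ/nᵢ) / Σ(bᵢcᵢ/nᵢ), where nᵢ is the stratum total.
Stratum 1 (Site A): n = 616; a·d/n = 4·199/616 = 1.2922; b·c/n = 396·17/616 = 10.9286
Stratum 2 (Site B): n = 448; a·d/n = 11·177/448 = 4.3460; b·c/n = 98·162/448 = 35.4375
Stratum 3 (Site C): n = 607; a·d/n = 79·149/607 = 19.3921; b·c/n = 322·57/607 = 30.2372
OR_MH = (1.2922 + 4.3460 + 19.3921) / (10.9286 + 35.4375 + 30.2372) = 25.0303 / 76.6033 = 0.32675

0.33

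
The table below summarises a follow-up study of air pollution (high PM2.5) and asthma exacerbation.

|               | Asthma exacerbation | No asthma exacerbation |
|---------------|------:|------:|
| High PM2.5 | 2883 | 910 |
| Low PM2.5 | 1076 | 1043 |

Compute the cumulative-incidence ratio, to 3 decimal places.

1.497

Cells: a = 2883, b = 910, c = 1076, d = 1043.
Risk in exposed = 2883/3793 = 0.76008; risk in unexposed = 1076/2119 = 0.50779.
RR = 0.76008 / 0.50779 = 1.49686
The risk among the exposed is 1.50 times that among the unexposed.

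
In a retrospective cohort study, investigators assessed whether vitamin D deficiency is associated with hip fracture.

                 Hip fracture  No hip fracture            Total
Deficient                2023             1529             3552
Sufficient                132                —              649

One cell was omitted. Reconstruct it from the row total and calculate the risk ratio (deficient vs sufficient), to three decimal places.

The missing cell is in the unexposed row: 649 − 132 = 517.
So a = 2023, b = 1529, c = 132, d = 517.
RR = [a/(a+b)] / [c/(c+d)] = (2023/3552) / (132/649) = 0.56954/0.20339 = 2.80023

2.800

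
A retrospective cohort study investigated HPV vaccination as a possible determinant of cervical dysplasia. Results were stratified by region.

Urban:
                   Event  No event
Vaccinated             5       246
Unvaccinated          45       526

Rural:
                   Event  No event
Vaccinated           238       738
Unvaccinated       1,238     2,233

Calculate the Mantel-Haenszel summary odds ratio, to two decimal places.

0.56

OR_MH = Σ(aᵢdᵢ/nᵢ) / Σ(bᵢcᵢ/nᵢ), where nᵢ is the stratum total.
Stratum 1 (Urban): n = 822; a·d/n = 5·526/822 = 3.1995; b·c/n = 246·45/822 = 13.4672
Stratum 2 (Rural): n = 4447; a·d/n = 238·2233/4447 = 119.5084; b·c/n = 738·1238/4447 = 205.4518
OR_MH = (3.1995 + 119.5084) / (13.4672 + 205.4518) = 122.7079 / 218.9189 = 0.56052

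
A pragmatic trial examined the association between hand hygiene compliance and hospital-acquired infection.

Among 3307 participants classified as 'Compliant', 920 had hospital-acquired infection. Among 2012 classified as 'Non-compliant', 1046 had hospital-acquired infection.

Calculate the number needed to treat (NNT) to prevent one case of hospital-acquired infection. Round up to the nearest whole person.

5

Risk in treated group = 920/3307 = 0.27820; risk in control = 1046/2012 = 0.51988.
Absolute risk reduction = 0.51988 − 0.27820 = 0.24168
NNT = 1 / ARR = 1 / 0.24168 = 4.138 → round up → 5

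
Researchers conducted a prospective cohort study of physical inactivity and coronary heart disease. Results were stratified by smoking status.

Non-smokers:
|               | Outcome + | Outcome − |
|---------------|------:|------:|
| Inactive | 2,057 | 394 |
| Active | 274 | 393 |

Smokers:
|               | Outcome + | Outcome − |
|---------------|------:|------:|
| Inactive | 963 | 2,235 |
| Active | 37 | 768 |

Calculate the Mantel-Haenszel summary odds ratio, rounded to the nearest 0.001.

8.032

OR_MH = Σ(aᵢdᵢ/nᵢ) / Σ(bᵢcᵢ/nᵢ), where nᵢ is the stratum total.
Stratum 1 (Non-smokers): n = 3118; a·d/n = 2057·393/3118 = 259.2691; b·c/n = 394·274/3118 = 34.6235
Stratum 2 (Smokers): n = 4003; a·d/n = 963·768/4003 = 184.7574; b·c/n = 2235·37/4003 = 20.6583
OR_MH = (259.2691 + 184.7574) / (34.6235 + 20.6583) = 444.0265 / 55.2817 = 8.03207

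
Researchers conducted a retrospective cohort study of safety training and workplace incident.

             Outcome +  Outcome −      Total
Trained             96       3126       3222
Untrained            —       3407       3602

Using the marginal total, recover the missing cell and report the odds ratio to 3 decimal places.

0.537

The missing cell is in the unexposed row: 3602 − 3407 = 195.
So a = 96, b = 3126, c = 195, d = 3407.
OR = (a·d)/(b·c) = (96 × 3407) / (3126 × 195) = 327072 / 609570 = 0.53656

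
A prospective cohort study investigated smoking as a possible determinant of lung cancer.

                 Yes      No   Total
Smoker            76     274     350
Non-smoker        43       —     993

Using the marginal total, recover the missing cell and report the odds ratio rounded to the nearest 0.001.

The missing cell is in the unexposed row: 993 − 43 = 950.
So a = 76, b = 274, c = 43, d = 950.
OR = (a·d)/(b·c) = (76 × 950) / (274 × 43) = 72200 / 11782 = 6.12799

6.128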